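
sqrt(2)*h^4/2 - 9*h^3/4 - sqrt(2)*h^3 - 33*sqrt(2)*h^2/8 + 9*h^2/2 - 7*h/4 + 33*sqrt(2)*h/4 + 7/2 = (h/2 + sqrt(2)/2)*(h - 2)*(h - 7*sqrt(2)/2)*(sqrt(2)*h + 1/2)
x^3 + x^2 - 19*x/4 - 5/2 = (x - 2)*(x + 1/2)*(x + 5/2)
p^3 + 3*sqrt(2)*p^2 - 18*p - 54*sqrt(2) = (p - 3*sqrt(2))*(p + 3*sqrt(2))^2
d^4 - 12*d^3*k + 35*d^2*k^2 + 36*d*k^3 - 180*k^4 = (d - 6*k)*(d - 5*k)*(d - 3*k)*(d + 2*k)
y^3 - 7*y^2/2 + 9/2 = (y - 3)*(y - 3/2)*(y + 1)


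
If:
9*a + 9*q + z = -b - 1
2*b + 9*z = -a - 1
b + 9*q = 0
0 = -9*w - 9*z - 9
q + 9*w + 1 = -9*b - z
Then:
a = -40/481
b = 324/481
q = -36/481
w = -360/481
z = -121/481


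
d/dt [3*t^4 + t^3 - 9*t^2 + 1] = 3*t*(4*t^2 + t - 6)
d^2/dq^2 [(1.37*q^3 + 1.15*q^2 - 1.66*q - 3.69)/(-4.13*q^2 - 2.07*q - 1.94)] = (-5.6843418860808e-14*q^5 - 5.6843418860808e-14*q^4 + 86.5046399999999*q^3 + 399.91407*q^2 + 78.53877*q - 49.49621)/(70.444997*q^6 + 105.923349*q^5 + 152.361069*q^4 + 108.381267*q^3 + 71.569122*q^2 + 23.371956*q + 7.301384)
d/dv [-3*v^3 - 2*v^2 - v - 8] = -9*v^2 - 4*v - 1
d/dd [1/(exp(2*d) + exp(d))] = (-2*exp(d) - 1)*exp(-d)/(exp(d) + 1)^2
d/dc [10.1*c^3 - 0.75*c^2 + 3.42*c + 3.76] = 30.3*c^2 - 1.5*c + 3.42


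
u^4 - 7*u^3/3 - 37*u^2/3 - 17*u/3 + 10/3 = (u - 5)*(u - 1/3)*(u + 1)*(u + 2)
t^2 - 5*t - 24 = (t - 8)*(t + 3)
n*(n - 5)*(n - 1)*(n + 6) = n^4 - 31*n^2 + 30*n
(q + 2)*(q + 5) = q^2 + 7*q + 10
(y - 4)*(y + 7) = y^2 + 3*y - 28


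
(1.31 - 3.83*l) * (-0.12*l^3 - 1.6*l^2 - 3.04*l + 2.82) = 0.4596*l^4 + 5.9708*l^3 + 9.5472*l^2 - 14.783*l + 3.6942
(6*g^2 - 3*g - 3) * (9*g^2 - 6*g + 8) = 54*g^4 - 63*g^3 + 39*g^2 - 6*g - 24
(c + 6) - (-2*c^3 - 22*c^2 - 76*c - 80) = 2*c^3 + 22*c^2 + 77*c + 86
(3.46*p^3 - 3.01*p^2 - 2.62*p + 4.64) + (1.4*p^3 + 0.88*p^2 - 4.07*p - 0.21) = 4.86*p^3 - 2.13*p^2 - 6.69*p + 4.43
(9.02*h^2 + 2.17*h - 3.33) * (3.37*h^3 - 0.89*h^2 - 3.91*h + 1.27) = 30.3974*h^5 - 0.714899999999999*h^4 - 48.4216*h^3 + 5.9344*h^2 + 15.7762*h - 4.2291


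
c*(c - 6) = c^2 - 6*c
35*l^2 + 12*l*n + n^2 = (5*l + n)*(7*l + n)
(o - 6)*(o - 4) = o^2 - 10*o + 24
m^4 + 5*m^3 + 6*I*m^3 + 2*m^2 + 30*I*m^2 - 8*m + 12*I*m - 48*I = (m - 1)*(m + 2)*(m + 4)*(m + 6*I)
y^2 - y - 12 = (y - 4)*(y + 3)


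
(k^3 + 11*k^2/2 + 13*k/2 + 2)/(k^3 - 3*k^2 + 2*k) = (2*k^3 + 11*k^2 + 13*k + 4)/(2*k*(k^2 - 3*k + 2))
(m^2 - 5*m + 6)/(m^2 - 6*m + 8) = (m - 3)/(m - 4)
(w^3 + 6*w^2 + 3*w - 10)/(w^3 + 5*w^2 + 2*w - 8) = (w + 5)/(w + 4)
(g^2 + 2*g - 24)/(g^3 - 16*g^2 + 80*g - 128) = (g + 6)/(g^2 - 12*g + 32)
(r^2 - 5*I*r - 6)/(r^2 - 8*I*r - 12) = (r - 3*I)/(r - 6*I)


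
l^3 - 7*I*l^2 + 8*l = l*(l - 8*I)*(l + I)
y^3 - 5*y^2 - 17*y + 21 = (y - 7)*(y - 1)*(y + 3)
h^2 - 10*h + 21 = (h - 7)*(h - 3)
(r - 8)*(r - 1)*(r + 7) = r^3 - 2*r^2 - 55*r + 56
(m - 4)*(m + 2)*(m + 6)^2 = m^4 + 10*m^3 + 4*m^2 - 168*m - 288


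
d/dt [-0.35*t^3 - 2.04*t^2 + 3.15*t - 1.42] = -1.05*t^2 - 4.08*t + 3.15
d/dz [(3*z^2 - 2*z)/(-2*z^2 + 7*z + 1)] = (17*z^2 + 6*z - 2)/(4*z^4 - 28*z^3 + 45*z^2 + 14*z + 1)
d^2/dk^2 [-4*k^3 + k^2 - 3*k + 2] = 2 - 24*k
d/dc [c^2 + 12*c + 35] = 2*c + 12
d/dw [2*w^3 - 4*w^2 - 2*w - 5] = 6*w^2 - 8*w - 2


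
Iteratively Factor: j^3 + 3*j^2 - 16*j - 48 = (j + 3)*(j^2 - 16) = (j - 4)*(j + 3)*(j + 4)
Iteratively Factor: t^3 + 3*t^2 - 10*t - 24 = (t - 3)*(t^2 + 6*t + 8) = (t - 3)*(t + 4)*(t + 2)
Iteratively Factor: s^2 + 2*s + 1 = (s + 1)*(s + 1)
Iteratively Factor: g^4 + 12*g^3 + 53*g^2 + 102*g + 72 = (g + 3)*(g^3 + 9*g^2 + 26*g + 24) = (g + 3)^2*(g^2 + 6*g + 8) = (g + 2)*(g + 3)^2*(g + 4)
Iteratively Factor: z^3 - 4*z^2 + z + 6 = (z - 3)*(z^2 - z - 2) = (z - 3)*(z - 2)*(z + 1)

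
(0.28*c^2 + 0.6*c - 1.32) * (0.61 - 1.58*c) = -0.4424*c^3 - 0.7772*c^2 + 2.4516*c - 0.8052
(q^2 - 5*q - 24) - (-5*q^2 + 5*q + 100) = 6*q^2 - 10*q - 124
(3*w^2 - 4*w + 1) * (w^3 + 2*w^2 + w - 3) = 3*w^5 + 2*w^4 - 4*w^3 - 11*w^2 + 13*w - 3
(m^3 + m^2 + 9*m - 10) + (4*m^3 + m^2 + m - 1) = 5*m^3 + 2*m^2 + 10*m - 11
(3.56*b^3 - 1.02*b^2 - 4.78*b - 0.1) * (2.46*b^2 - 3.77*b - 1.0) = 8.7576*b^5 - 15.9304*b^4 - 11.4734*b^3 + 18.7946*b^2 + 5.157*b + 0.1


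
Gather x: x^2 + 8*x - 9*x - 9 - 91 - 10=x^2 - x - 110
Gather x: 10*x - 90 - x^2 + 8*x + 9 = -x^2 + 18*x - 81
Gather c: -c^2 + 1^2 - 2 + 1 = -c^2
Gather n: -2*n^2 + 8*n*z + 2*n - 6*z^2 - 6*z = -2*n^2 + n*(8*z + 2) - 6*z^2 - 6*z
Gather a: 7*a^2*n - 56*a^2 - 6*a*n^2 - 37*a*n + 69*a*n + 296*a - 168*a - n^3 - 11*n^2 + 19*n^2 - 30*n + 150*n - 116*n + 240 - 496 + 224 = a^2*(7*n - 56) + a*(-6*n^2 + 32*n + 128) - n^3 + 8*n^2 + 4*n - 32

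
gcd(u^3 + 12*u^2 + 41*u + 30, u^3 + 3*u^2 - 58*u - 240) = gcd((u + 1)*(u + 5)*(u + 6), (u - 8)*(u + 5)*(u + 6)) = u^2 + 11*u + 30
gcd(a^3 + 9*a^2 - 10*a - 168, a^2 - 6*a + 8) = a - 4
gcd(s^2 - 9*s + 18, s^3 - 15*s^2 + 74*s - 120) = s - 6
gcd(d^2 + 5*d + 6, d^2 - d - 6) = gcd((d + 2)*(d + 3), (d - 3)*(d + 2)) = d + 2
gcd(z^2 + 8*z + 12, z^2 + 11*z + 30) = z + 6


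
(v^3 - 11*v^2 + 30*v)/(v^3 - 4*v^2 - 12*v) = (v - 5)/(v + 2)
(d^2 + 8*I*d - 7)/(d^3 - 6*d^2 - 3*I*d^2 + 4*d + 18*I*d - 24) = (d + 7*I)/(d^2 + d*(-6 - 4*I) + 24*I)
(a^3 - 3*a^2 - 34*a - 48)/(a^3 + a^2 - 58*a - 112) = (a + 3)/(a + 7)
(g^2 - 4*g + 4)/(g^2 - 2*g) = (g - 2)/g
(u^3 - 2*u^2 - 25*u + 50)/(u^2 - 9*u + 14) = (u^2 - 25)/(u - 7)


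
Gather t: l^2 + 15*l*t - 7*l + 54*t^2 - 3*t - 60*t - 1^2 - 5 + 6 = l^2 - 7*l + 54*t^2 + t*(15*l - 63)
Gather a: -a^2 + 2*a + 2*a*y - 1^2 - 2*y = -a^2 + a*(2*y + 2) - 2*y - 1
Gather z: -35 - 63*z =-63*z - 35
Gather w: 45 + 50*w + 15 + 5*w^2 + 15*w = 5*w^2 + 65*w + 60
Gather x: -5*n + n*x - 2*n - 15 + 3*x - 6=-7*n + x*(n + 3) - 21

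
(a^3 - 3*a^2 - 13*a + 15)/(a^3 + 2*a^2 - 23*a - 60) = (a - 1)/(a + 4)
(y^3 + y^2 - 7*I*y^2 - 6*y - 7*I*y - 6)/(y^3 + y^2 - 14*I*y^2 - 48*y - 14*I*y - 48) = (y - I)/(y - 8*I)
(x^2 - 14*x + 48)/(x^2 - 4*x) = (x^2 - 14*x + 48)/(x*(x - 4))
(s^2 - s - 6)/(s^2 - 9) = (s + 2)/(s + 3)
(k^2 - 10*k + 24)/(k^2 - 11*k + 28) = (k - 6)/(k - 7)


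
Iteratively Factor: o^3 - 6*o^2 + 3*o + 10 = (o - 2)*(o^2 - 4*o - 5) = (o - 5)*(o - 2)*(o + 1)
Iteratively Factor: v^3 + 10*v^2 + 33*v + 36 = (v + 3)*(v^2 + 7*v + 12) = (v + 3)*(v + 4)*(v + 3)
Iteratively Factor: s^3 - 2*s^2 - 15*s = (s + 3)*(s^2 - 5*s) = (s - 5)*(s + 3)*(s)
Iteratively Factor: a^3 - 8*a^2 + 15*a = (a - 3)*(a^2 - 5*a) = a*(a - 3)*(a - 5)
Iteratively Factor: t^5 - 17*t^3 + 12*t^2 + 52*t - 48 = (t + 2)*(t^4 - 2*t^3 - 13*t^2 + 38*t - 24) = (t - 1)*(t + 2)*(t^3 - t^2 - 14*t + 24) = (t - 2)*(t - 1)*(t + 2)*(t^2 + t - 12) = (t - 3)*(t - 2)*(t - 1)*(t + 2)*(t + 4)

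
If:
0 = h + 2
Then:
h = -2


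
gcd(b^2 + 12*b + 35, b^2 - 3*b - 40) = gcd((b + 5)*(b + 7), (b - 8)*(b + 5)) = b + 5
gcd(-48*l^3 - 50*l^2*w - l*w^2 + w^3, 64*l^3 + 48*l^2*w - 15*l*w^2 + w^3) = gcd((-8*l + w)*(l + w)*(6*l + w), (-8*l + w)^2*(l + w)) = -8*l^2 - 7*l*w + w^2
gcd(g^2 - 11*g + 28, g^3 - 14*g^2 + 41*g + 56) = g - 7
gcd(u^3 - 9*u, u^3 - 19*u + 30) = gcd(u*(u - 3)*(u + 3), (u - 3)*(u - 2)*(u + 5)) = u - 3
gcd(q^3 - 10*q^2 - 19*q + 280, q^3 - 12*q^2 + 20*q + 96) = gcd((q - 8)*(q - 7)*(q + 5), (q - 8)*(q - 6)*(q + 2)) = q - 8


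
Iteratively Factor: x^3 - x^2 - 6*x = (x - 3)*(x^2 + 2*x) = (x - 3)*(x + 2)*(x)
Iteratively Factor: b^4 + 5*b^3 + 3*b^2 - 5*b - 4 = (b + 1)*(b^3 + 4*b^2 - b - 4) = (b + 1)^2*(b^2 + 3*b - 4) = (b + 1)^2*(b + 4)*(b - 1)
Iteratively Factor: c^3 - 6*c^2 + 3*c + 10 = (c - 5)*(c^2 - c - 2) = (c - 5)*(c - 2)*(c + 1)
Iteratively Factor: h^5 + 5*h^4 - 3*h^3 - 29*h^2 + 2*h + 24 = (h + 3)*(h^4 + 2*h^3 - 9*h^2 - 2*h + 8) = (h - 1)*(h + 3)*(h^3 + 3*h^2 - 6*h - 8) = (h - 1)*(h + 3)*(h + 4)*(h^2 - h - 2) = (h - 2)*(h - 1)*(h + 3)*(h + 4)*(h + 1)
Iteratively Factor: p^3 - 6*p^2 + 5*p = (p)*(p^2 - 6*p + 5) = p*(p - 1)*(p - 5)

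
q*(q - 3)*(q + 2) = q^3 - q^2 - 6*q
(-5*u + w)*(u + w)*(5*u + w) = -25*u^3 - 25*u^2*w + u*w^2 + w^3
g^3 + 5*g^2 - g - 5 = (g - 1)*(g + 1)*(g + 5)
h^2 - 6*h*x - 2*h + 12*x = (h - 2)*(h - 6*x)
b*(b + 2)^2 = b^3 + 4*b^2 + 4*b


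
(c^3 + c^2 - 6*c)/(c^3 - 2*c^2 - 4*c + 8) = c*(c + 3)/(c^2 - 4)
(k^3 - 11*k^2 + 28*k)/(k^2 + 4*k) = (k^2 - 11*k + 28)/(k + 4)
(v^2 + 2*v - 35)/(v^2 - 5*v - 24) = (-v^2 - 2*v + 35)/(-v^2 + 5*v + 24)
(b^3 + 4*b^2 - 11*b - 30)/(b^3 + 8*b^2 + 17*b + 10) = (b - 3)/(b + 1)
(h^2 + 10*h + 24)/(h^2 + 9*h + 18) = (h + 4)/(h + 3)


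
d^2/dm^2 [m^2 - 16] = 2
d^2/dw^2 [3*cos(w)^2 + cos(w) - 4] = -cos(w) - 6*cos(2*w)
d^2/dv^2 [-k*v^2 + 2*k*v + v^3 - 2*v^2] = -2*k + 6*v - 4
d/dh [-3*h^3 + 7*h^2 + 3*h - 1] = -9*h^2 + 14*h + 3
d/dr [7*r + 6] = 7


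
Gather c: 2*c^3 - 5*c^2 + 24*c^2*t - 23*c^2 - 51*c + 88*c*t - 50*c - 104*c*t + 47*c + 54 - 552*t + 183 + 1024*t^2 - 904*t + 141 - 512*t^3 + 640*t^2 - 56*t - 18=2*c^3 + c^2*(24*t - 28) + c*(-16*t - 54) - 512*t^3 + 1664*t^2 - 1512*t + 360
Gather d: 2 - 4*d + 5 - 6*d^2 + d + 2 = -6*d^2 - 3*d + 9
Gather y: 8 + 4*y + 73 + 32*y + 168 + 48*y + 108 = 84*y + 357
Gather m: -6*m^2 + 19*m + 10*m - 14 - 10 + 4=-6*m^2 + 29*m - 20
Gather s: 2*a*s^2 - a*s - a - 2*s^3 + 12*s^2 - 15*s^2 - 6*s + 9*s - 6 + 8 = -a - 2*s^3 + s^2*(2*a - 3) + s*(3 - a) + 2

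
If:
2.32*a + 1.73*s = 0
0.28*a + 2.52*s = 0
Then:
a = 0.00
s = 0.00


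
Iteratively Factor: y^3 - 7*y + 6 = (y - 1)*(y^2 + y - 6) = (y - 1)*(y + 3)*(y - 2)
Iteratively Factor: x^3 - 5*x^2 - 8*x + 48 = (x - 4)*(x^2 - x - 12) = (x - 4)^2*(x + 3)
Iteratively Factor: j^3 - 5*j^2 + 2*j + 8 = (j - 4)*(j^2 - j - 2) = (j - 4)*(j - 2)*(j + 1)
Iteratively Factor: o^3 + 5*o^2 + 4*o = (o + 1)*(o^2 + 4*o) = o*(o + 1)*(o + 4)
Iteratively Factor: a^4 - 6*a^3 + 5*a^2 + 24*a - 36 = (a - 3)*(a^3 - 3*a^2 - 4*a + 12) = (a - 3)^2*(a^2 - 4) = (a - 3)^2*(a - 2)*(a + 2)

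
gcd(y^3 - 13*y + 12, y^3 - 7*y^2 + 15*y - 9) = y^2 - 4*y + 3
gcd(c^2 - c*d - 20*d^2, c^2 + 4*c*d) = c + 4*d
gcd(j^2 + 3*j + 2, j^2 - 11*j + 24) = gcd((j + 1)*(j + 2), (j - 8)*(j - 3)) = 1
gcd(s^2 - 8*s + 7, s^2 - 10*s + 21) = s - 7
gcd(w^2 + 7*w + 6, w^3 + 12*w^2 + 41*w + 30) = w^2 + 7*w + 6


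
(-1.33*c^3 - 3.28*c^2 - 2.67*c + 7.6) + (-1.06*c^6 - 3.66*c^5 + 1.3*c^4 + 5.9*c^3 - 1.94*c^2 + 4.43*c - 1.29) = -1.06*c^6 - 3.66*c^5 + 1.3*c^4 + 4.57*c^3 - 5.22*c^2 + 1.76*c + 6.31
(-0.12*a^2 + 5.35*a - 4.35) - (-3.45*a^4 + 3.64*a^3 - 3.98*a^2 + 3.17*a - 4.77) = 3.45*a^4 - 3.64*a^3 + 3.86*a^2 + 2.18*a + 0.42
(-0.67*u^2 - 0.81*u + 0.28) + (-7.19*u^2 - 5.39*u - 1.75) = -7.86*u^2 - 6.2*u - 1.47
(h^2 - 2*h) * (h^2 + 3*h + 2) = h^4 + h^3 - 4*h^2 - 4*h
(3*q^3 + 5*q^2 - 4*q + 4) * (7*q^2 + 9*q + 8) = 21*q^5 + 62*q^4 + 41*q^3 + 32*q^2 + 4*q + 32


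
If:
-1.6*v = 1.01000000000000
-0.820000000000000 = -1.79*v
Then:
No Solution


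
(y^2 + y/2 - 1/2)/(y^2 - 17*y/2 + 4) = (y + 1)/(y - 8)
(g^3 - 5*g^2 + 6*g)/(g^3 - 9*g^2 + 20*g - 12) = g*(g - 3)/(g^2 - 7*g + 6)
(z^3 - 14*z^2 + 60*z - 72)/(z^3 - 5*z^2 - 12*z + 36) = (z - 6)/(z + 3)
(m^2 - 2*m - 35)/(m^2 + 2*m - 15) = (m - 7)/(m - 3)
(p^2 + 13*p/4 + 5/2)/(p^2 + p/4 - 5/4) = (p + 2)/(p - 1)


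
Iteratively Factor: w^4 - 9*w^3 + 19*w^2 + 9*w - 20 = (w - 5)*(w^3 - 4*w^2 - w + 4) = (w - 5)*(w + 1)*(w^2 - 5*w + 4) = (w - 5)*(w - 1)*(w + 1)*(w - 4)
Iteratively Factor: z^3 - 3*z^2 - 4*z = (z - 4)*(z^2 + z) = (z - 4)*(z + 1)*(z)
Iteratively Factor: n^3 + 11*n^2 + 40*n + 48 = (n + 4)*(n^2 + 7*n + 12) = (n + 4)^2*(n + 3)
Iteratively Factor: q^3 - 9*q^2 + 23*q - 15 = (q - 5)*(q^2 - 4*q + 3) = (q - 5)*(q - 1)*(q - 3)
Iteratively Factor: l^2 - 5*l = (l - 5)*(l)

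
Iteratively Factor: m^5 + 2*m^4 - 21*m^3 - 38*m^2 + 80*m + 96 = (m + 3)*(m^4 - m^3 - 18*m^2 + 16*m + 32) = (m - 4)*(m + 3)*(m^3 + 3*m^2 - 6*m - 8) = (m - 4)*(m + 1)*(m + 3)*(m^2 + 2*m - 8) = (m - 4)*(m + 1)*(m + 3)*(m + 4)*(m - 2)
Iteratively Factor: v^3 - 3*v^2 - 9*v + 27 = (v - 3)*(v^2 - 9) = (v - 3)*(v + 3)*(v - 3)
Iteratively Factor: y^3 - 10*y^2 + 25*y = (y - 5)*(y^2 - 5*y) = y*(y - 5)*(y - 5)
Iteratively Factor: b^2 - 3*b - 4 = (b + 1)*(b - 4)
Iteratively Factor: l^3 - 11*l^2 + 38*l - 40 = (l - 5)*(l^2 - 6*l + 8) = (l - 5)*(l - 4)*(l - 2)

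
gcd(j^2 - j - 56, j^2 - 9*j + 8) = j - 8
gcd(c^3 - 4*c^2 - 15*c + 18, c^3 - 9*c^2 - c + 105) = c + 3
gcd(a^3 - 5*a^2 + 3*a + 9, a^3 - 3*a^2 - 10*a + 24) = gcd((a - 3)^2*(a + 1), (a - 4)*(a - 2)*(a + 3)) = 1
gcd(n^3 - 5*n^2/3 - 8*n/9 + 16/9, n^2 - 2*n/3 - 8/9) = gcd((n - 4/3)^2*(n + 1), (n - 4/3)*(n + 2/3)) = n - 4/3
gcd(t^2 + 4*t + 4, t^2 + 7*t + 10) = t + 2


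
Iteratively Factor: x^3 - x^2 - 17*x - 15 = (x + 3)*(x^2 - 4*x - 5) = (x - 5)*(x + 3)*(x + 1)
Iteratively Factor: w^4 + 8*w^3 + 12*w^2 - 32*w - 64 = (w - 2)*(w^3 + 10*w^2 + 32*w + 32) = (w - 2)*(w + 4)*(w^2 + 6*w + 8) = (w - 2)*(w + 4)^2*(w + 2)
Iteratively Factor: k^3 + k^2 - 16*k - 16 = (k + 4)*(k^2 - 3*k - 4) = (k - 4)*(k + 4)*(k + 1)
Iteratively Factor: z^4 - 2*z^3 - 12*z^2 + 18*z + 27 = (z + 1)*(z^3 - 3*z^2 - 9*z + 27) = (z - 3)*(z + 1)*(z^2 - 9) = (z - 3)*(z + 1)*(z + 3)*(z - 3)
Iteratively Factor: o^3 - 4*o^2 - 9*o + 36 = (o - 4)*(o^2 - 9) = (o - 4)*(o - 3)*(o + 3)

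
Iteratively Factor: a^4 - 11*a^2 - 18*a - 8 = (a + 1)*(a^3 - a^2 - 10*a - 8) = (a - 4)*(a + 1)*(a^2 + 3*a + 2) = (a - 4)*(a + 1)^2*(a + 2)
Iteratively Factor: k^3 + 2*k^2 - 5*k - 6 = (k + 1)*(k^2 + k - 6) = (k - 2)*(k + 1)*(k + 3)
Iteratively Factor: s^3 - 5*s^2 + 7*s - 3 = (s - 1)*(s^2 - 4*s + 3) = (s - 3)*(s - 1)*(s - 1)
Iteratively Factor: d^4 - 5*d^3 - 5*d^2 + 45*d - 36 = (d - 3)*(d^3 - 2*d^2 - 11*d + 12) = (d - 3)*(d - 1)*(d^2 - d - 12) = (d - 3)*(d - 1)*(d + 3)*(d - 4)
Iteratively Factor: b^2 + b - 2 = (b - 1)*(b + 2)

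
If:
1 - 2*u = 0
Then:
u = 1/2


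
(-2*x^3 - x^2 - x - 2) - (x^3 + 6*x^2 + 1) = -3*x^3 - 7*x^2 - x - 3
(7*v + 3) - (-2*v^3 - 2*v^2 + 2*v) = 2*v^3 + 2*v^2 + 5*v + 3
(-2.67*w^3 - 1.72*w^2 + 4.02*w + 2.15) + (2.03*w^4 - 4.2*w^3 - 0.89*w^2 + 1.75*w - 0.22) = 2.03*w^4 - 6.87*w^3 - 2.61*w^2 + 5.77*w + 1.93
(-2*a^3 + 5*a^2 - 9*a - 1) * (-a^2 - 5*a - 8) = 2*a^5 + 5*a^4 + 6*a^2 + 77*a + 8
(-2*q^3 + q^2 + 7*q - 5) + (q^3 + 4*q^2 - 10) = -q^3 + 5*q^2 + 7*q - 15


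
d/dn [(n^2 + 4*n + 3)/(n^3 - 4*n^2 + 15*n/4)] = 4*(-4*n^4 - 32*n^3 + 43*n^2 + 96*n - 45)/(n^2*(16*n^4 - 128*n^3 + 376*n^2 - 480*n + 225))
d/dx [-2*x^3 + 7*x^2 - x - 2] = -6*x^2 + 14*x - 1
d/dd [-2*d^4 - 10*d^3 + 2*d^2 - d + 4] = -8*d^3 - 30*d^2 + 4*d - 1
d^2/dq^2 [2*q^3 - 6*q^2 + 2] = 12*q - 12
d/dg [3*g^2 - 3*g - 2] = 6*g - 3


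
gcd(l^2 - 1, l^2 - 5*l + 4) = l - 1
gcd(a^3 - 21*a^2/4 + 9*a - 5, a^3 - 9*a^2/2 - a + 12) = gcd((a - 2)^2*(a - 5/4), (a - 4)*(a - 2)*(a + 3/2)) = a - 2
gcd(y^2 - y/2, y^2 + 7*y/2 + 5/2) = 1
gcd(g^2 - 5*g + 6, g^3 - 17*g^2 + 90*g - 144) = g - 3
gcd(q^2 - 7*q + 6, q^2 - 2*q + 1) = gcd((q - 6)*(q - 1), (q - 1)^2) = q - 1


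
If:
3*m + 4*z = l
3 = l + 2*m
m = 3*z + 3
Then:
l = 15/19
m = 21/19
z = -12/19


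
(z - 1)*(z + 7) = z^2 + 6*z - 7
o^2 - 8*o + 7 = (o - 7)*(o - 1)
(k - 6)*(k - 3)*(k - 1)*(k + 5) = k^4 - 5*k^3 - 23*k^2 + 117*k - 90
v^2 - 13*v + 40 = (v - 8)*(v - 5)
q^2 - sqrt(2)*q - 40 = (q - 5*sqrt(2))*(q + 4*sqrt(2))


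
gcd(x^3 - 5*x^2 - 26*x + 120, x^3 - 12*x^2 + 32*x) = x - 4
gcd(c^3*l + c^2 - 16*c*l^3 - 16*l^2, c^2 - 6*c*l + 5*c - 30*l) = 1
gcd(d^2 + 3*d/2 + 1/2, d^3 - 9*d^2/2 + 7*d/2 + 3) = d + 1/2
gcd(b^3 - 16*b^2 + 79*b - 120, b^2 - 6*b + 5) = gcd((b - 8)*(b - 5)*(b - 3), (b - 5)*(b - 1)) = b - 5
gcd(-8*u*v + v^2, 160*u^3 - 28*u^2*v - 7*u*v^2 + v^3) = 8*u - v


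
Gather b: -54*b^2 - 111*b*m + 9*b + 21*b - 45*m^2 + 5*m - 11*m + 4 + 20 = -54*b^2 + b*(30 - 111*m) - 45*m^2 - 6*m + 24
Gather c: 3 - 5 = -2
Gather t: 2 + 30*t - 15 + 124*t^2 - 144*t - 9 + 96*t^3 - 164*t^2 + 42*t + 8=96*t^3 - 40*t^2 - 72*t - 14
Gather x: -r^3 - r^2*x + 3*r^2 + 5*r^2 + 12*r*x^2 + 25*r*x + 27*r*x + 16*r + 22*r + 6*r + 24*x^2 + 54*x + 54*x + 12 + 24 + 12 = -r^3 + 8*r^2 + 44*r + x^2*(12*r + 24) + x*(-r^2 + 52*r + 108) + 48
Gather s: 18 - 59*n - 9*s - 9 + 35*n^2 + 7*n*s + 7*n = 35*n^2 - 52*n + s*(7*n - 9) + 9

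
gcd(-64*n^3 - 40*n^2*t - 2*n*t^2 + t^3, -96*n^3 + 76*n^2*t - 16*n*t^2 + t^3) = -8*n + t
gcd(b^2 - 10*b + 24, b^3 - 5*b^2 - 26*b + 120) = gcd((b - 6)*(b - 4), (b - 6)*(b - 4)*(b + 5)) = b^2 - 10*b + 24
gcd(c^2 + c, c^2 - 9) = 1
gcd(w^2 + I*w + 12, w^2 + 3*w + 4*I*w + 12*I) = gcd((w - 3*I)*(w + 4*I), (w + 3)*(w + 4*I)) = w + 4*I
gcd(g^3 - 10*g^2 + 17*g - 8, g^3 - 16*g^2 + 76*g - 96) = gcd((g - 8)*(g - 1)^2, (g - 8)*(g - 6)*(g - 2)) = g - 8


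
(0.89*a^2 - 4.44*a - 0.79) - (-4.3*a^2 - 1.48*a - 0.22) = 5.19*a^2 - 2.96*a - 0.57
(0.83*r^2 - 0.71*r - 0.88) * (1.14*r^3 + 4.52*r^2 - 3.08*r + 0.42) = 0.9462*r^5 + 2.9422*r^4 - 6.7688*r^3 - 1.4422*r^2 + 2.4122*r - 0.3696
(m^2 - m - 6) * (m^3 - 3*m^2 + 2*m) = m^5 - 4*m^4 - m^3 + 16*m^2 - 12*m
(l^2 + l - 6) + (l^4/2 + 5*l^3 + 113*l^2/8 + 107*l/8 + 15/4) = l^4/2 + 5*l^3 + 121*l^2/8 + 115*l/8 - 9/4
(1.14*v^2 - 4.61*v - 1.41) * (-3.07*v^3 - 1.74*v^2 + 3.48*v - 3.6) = -3.4998*v^5 + 12.1691*v^4 + 16.3173*v^3 - 17.6934*v^2 + 11.6892*v + 5.076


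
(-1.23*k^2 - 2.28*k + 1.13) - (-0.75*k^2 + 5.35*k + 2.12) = -0.48*k^2 - 7.63*k - 0.99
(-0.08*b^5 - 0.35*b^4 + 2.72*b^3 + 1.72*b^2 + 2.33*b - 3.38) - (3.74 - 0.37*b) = -0.08*b^5 - 0.35*b^4 + 2.72*b^3 + 1.72*b^2 + 2.7*b - 7.12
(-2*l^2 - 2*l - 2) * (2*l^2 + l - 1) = -4*l^4 - 6*l^3 - 4*l^2 + 2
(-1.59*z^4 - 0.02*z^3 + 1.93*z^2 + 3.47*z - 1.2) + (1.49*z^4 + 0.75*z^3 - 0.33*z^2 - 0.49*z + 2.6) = -0.1*z^4 + 0.73*z^3 + 1.6*z^2 + 2.98*z + 1.4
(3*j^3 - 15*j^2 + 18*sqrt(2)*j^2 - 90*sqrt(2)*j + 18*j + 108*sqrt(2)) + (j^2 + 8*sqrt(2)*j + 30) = 3*j^3 - 14*j^2 + 18*sqrt(2)*j^2 - 82*sqrt(2)*j + 18*j + 30 + 108*sqrt(2)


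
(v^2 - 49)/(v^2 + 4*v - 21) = (v - 7)/(v - 3)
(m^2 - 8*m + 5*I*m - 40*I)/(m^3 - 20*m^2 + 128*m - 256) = (m + 5*I)/(m^2 - 12*m + 32)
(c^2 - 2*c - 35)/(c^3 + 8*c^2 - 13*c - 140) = (c - 7)/(c^2 + 3*c - 28)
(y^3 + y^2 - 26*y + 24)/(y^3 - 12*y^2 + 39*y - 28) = (y + 6)/(y - 7)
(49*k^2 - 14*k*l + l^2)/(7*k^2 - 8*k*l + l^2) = (7*k - l)/(k - l)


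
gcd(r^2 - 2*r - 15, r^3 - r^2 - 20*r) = r - 5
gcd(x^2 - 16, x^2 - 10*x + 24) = x - 4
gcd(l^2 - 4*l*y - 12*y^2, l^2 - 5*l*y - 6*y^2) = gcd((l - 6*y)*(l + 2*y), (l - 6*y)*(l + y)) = -l + 6*y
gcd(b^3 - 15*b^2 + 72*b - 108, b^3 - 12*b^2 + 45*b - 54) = b^2 - 9*b + 18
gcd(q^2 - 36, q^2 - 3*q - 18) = q - 6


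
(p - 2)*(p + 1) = p^2 - p - 2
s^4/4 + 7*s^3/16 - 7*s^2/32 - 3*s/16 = s*(s/4 + 1/2)*(s - 3/4)*(s + 1/2)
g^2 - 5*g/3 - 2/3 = (g - 2)*(g + 1/3)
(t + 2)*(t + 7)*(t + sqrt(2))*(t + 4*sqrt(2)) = t^4 + 5*sqrt(2)*t^3 + 9*t^3 + 22*t^2 + 45*sqrt(2)*t^2 + 72*t + 70*sqrt(2)*t + 112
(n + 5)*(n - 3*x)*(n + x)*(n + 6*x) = n^4 + 4*n^3*x + 5*n^3 - 15*n^2*x^2 + 20*n^2*x - 18*n*x^3 - 75*n*x^2 - 90*x^3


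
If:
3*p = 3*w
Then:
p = w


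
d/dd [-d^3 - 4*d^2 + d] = -3*d^2 - 8*d + 1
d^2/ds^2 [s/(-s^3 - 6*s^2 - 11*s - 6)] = 2*(-s*(3*s^2 + 12*s + 11)^2 + (3*s^2 + 3*s*(s + 2) + 12*s + 11)*(s^3 + 6*s^2 + 11*s + 6))/(s^3 + 6*s^2 + 11*s + 6)^3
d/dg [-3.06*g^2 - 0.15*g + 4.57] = -6.12*g - 0.15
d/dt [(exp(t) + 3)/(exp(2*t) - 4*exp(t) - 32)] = (-2*(exp(t) - 2)*(exp(t) + 3) + exp(2*t) - 4*exp(t) - 32)*exp(t)/(-exp(2*t) + 4*exp(t) + 32)^2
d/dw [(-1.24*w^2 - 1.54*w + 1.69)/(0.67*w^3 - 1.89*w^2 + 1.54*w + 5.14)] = (0.8308*w^4 + 2.0636*w^3 - 8.2171*w^2 - 6.359*w - 10.5182)/(0.4489*w^6 - 2.5326*w^5 + 5.6357*w^4 + 1.0664*w^3 - 17.0576*w^2 + 15.8312*w + 26.4196)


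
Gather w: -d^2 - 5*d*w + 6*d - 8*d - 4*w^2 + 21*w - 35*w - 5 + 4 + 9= -d^2 - 2*d - 4*w^2 + w*(-5*d - 14) + 8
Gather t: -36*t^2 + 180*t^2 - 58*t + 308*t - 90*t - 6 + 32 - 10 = 144*t^2 + 160*t + 16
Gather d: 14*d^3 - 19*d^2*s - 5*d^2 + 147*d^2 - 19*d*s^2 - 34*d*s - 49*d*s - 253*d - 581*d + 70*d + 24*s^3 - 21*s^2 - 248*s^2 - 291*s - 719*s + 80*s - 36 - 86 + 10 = 14*d^3 + d^2*(142 - 19*s) + d*(-19*s^2 - 83*s - 764) + 24*s^3 - 269*s^2 - 930*s - 112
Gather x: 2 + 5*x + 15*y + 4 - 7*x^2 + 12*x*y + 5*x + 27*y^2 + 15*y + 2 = -7*x^2 + x*(12*y + 10) + 27*y^2 + 30*y + 8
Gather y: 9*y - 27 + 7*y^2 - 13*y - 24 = 7*y^2 - 4*y - 51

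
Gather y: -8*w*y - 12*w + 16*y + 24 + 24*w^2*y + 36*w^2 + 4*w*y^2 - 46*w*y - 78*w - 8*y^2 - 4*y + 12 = 36*w^2 - 90*w + y^2*(4*w - 8) + y*(24*w^2 - 54*w + 12) + 36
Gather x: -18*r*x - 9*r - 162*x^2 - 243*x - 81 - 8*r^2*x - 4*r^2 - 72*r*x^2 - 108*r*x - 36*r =-4*r^2 - 45*r + x^2*(-72*r - 162) + x*(-8*r^2 - 126*r - 243) - 81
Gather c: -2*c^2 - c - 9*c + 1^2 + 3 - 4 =-2*c^2 - 10*c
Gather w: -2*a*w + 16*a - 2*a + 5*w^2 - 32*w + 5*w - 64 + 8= 14*a + 5*w^2 + w*(-2*a - 27) - 56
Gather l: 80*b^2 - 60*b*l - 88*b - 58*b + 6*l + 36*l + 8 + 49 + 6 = 80*b^2 - 146*b + l*(42 - 60*b) + 63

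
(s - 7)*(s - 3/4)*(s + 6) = s^3 - 7*s^2/4 - 165*s/4 + 63/2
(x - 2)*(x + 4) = x^2 + 2*x - 8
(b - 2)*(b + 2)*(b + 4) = b^3 + 4*b^2 - 4*b - 16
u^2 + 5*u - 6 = (u - 1)*(u + 6)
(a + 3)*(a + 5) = a^2 + 8*a + 15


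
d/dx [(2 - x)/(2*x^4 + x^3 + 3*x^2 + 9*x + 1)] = (-2*x^4 - x^3 - 3*x^2 - 9*x + (x - 2)*(8*x^3 + 3*x^2 + 6*x + 9) - 1)/(2*x^4 + x^3 + 3*x^2 + 9*x + 1)^2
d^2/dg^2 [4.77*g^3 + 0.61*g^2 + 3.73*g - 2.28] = 28.62*g + 1.22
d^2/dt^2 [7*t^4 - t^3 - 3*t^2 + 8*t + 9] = 84*t^2 - 6*t - 6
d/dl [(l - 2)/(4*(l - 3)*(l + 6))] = (-l^2/4 + l - 3)/(l^4 + 6*l^3 - 27*l^2 - 108*l + 324)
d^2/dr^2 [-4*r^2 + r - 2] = -8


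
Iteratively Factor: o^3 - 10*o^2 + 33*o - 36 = (o - 4)*(o^2 - 6*o + 9) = (o - 4)*(o - 3)*(o - 3)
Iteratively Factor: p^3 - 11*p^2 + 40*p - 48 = (p - 4)*(p^2 - 7*p + 12) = (p - 4)*(p - 3)*(p - 4)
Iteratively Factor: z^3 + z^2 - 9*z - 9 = (z + 3)*(z^2 - 2*z - 3) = (z - 3)*(z + 3)*(z + 1)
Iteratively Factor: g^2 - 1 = (g + 1)*(g - 1)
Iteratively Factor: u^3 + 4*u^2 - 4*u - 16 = (u + 2)*(u^2 + 2*u - 8) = (u - 2)*(u + 2)*(u + 4)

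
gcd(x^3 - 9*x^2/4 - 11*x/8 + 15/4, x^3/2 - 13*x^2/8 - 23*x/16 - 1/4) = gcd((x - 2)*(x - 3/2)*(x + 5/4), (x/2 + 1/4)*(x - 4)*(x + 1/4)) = 1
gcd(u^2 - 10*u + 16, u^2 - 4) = u - 2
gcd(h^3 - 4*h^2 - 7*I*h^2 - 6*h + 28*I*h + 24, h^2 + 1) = h - I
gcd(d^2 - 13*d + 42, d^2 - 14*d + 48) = d - 6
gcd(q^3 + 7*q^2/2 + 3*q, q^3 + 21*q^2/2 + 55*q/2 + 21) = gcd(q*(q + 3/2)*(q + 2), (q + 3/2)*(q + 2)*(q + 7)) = q^2 + 7*q/2 + 3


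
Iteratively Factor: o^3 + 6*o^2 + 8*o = (o + 2)*(o^2 + 4*o) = (o + 2)*(o + 4)*(o)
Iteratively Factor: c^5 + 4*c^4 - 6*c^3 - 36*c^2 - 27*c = (c + 3)*(c^4 + c^3 - 9*c^2 - 9*c) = (c + 3)^2*(c^3 - 2*c^2 - 3*c) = (c - 3)*(c + 3)^2*(c^2 + c) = (c - 3)*(c + 1)*(c + 3)^2*(c)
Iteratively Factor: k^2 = (k)*(k)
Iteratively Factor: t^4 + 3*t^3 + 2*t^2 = (t)*(t^3 + 3*t^2 + 2*t) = t*(t + 2)*(t^2 + t) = t*(t + 1)*(t + 2)*(t)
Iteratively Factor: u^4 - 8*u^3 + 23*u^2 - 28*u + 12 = (u - 1)*(u^3 - 7*u^2 + 16*u - 12) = (u - 2)*(u - 1)*(u^2 - 5*u + 6) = (u - 2)^2*(u - 1)*(u - 3)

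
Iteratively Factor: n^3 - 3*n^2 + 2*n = (n)*(n^2 - 3*n + 2) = n*(n - 1)*(n - 2)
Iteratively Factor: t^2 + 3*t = (t + 3)*(t)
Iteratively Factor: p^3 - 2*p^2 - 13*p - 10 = (p - 5)*(p^2 + 3*p + 2) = (p - 5)*(p + 2)*(p + 1)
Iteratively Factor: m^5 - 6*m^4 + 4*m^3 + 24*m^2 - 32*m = (m - 2)*(m^4 - 4*m^3 - 4*m^2 + 16*m) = m*(m - 2)*(m^3 - 4*m^2 - 4*m + 16) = m*(m - 2)*(m + 2)*(m^2 - 6*m + 8) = m*(m - 4)*(m - 2)*(m + 2)*(m - 2)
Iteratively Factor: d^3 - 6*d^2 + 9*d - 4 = (d - 4)*(d^2 - 2*d + 1) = (d - 4)*(d - 1)*(d - 1)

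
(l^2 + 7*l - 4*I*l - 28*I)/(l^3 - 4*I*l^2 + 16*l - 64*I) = (l + 7)/(l^2 + 16)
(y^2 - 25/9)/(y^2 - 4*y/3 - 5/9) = (3*y + 5)/(3*y + 1)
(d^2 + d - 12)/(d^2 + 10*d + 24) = (d - 3)/(d + 6)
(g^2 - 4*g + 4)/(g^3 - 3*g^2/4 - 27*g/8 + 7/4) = 8*(g - 2)/(8*g^2 + 10*g - 7)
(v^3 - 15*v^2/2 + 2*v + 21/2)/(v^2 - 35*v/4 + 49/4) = 2*(2*v^2 - v - 3)/(4*v - 7)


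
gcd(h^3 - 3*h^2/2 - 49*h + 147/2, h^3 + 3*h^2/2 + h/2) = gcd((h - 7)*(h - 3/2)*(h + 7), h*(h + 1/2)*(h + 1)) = 1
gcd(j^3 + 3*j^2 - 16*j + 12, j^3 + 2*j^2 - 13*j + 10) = j^2 - 3*j + 2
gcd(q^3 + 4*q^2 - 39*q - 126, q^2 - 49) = q + 7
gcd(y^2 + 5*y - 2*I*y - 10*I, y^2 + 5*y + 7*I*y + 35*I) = y + 5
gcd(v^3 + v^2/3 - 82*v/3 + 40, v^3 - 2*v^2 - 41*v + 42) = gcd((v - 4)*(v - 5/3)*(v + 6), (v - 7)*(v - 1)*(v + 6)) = v + 6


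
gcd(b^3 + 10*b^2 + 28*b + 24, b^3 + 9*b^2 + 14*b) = b + 2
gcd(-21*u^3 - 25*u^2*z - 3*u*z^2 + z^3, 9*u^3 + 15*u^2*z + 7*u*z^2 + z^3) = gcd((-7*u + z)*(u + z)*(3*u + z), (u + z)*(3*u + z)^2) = 3*u^2 + 4*u*z + z^2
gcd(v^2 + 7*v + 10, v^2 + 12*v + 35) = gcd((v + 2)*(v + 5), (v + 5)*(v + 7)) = v + 5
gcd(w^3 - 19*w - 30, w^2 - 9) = w + 3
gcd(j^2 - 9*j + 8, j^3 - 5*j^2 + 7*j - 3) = j - 1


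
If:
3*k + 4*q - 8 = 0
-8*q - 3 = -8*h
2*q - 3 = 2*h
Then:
No Solution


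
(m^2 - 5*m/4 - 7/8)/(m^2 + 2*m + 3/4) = (4*m - 7)/(2*(2*m + 3))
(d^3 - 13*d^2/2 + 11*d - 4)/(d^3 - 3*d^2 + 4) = (d^2 - 9*d/2 + 2)/(d^2 - d - 2)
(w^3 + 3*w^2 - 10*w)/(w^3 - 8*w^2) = (w^2 + 3*w - 10)/(w*(w - 8))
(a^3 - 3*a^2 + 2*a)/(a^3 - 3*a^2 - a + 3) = a*(a - 2)/(a^2 - 2*a - 3)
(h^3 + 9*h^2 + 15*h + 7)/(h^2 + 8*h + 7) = h + 1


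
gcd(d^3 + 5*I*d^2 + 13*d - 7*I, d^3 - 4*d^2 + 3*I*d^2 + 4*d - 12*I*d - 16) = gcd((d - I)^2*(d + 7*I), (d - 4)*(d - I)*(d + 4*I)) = d - I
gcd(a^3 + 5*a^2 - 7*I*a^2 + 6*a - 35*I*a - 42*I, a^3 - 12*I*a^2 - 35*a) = a - 7*I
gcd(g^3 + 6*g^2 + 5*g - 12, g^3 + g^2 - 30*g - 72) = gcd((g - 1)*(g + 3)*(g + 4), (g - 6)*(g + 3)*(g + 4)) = g^2 + 7*g + 12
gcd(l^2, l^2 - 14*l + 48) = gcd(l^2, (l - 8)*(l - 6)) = 1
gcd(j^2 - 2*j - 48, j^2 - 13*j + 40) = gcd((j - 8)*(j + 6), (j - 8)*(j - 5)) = j - 8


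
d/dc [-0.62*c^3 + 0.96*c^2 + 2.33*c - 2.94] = -1.86*c^2 + 1.92*c + 2.33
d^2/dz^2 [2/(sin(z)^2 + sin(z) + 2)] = 2*(-4*sin(z)^4 - 3*sin(z)^3 + 13*sin(z)^2 + 8*sin(z) - 2)/(sin(z)^2 + sin(z) + 2)^3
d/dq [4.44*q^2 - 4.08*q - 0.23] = 8.88*q - 4.08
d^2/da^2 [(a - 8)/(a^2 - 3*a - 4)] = 2*((11 - 3*a)*(-a^2 + 3*a + 4) - (a - 8)*(2*a - 3)^2)/(-a^2 + 3*a + 4)^3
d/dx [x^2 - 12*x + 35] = 2*x - 12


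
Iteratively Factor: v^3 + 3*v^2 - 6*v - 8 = (v - 2)*(v^2 + 5*v + 4) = (v - 2)*(v + 1)*(v + 4)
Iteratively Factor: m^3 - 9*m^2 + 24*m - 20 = (m - 2)*(m^2 - 7*m + 10) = (m - 5)*(m - 2)*(m - 2)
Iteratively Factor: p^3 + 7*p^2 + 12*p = (p + 4)*(p^2 + 3*p) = (p + 3)*(p + 4)*(p)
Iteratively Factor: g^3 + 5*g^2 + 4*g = (g)*(g^2 + 5*g + 4) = g*(g + 1)*(g + 4)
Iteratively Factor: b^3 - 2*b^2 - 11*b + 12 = (b - 1)*(b^2 - b - 12) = (b - 1)*(b + 3)*(b - 4)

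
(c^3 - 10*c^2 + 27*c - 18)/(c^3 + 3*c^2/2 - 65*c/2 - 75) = 2*(c^2 - 4*c + 3)/(2*c^2 + 15*c + 25)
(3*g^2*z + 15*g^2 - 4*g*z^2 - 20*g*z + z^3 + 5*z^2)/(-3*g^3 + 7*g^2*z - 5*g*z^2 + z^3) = (z + 5)/(-g + z)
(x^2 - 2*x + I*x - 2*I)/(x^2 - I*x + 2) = (x - 2)/(x - 2*I)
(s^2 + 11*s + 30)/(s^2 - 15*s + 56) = (s^2 + 11*s + 30)/(s^2 - 15*s + 56)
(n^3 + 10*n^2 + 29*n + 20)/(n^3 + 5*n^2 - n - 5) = (n + 4)/(n - 1)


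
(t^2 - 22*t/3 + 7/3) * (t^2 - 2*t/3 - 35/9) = t^4 - 8*t^3 + 10*t^2/3 + 728*t/27 - 245/27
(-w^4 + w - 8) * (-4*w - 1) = 4*w^5 + w^4 - 4*w^2 + 31*w + 8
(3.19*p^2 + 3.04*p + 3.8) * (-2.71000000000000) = -8.6449*p^2 - 8.2384*p - 10.298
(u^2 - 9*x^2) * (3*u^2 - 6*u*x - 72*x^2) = 3*u^4 - 6*u^3*x - 99*u^2*x^2 + 54*u*x^3 + 648*x^4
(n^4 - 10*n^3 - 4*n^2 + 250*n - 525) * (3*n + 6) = 3*n^5 - 24*n^4 - 72*n^3 + 726*n^2 - 75*n - 3150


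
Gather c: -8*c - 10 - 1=-8*c - 11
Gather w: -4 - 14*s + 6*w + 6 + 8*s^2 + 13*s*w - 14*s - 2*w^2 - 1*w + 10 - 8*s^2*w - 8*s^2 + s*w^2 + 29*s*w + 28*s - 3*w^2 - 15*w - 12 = w^2*(s - 5) + w*(-8*s^2 + 42*s - 10)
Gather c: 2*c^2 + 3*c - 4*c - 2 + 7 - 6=2*c^2 - c - 1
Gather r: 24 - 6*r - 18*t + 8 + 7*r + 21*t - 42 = r + 3*t - 10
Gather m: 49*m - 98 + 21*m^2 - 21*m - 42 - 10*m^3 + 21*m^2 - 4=-10*m^3 + 42*m^2 + 28*m - 144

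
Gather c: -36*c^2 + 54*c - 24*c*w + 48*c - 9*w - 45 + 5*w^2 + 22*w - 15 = -36*c^2 + c*(102 - 24*w) + 5*w^2 + 13*w - 60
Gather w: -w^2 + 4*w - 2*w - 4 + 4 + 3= -w^2 + 2*w + 3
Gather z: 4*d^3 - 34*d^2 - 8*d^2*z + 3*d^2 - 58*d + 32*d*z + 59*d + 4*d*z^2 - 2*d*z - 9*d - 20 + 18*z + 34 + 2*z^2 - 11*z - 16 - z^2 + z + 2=4*d^3 - 31*d^2 - 8*d + z^2*(4*d + 1) + z*(-8*d^2 + 30*d + 8)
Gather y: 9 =9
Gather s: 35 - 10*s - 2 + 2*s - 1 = 32 - 8*s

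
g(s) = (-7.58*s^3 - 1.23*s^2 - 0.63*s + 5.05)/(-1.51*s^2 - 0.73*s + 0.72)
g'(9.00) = 4.99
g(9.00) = 43.90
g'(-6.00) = 4.85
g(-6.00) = -32.52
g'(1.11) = 8.01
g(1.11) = 3.86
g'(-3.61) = 4.37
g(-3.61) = -21.31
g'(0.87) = 14.63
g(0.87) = 1.34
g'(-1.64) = -6.32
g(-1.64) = -16.89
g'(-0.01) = 5.86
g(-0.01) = 6.95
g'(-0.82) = -215.19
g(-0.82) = 29.41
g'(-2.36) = 2.51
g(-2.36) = -16.64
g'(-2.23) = 1.95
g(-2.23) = -16.35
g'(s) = (3.02*s + 0.73)*(-7.58*s^3 - 1.23*s^2 - 0.63*s + 5.05)/(-1.51*s^2 - 0.73*s + 0.72)^2 + (-22.74*s^2 - 2.46*s - 0.63)/(-1.51*s^2 - 0.73*s + 0.72) = (11.4458*s^4 + 11.0668*s^3 - 16.4262*s^2 + 13.4798*s + 3.2329)/(2.2801*s^4 + 2.2046*s^3 - 1.6415*s^2 - 1.0512*s + 0.5184)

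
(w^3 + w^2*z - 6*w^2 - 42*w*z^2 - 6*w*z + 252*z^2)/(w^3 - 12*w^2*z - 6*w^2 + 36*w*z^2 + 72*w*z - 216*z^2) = (-w - 7*z)/(-w + 6*z)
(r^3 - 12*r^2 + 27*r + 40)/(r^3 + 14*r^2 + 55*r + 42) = (r^2 - 13*r + 40)/(r^2 + 13*r + 42)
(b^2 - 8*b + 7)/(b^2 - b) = (b - 7)/b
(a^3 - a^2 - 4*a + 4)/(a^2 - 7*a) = (a^3 - a^2 - 4*a + 4)/(a*(a - 7))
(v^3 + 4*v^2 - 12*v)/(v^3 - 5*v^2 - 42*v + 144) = v*(v - 2)/(v^2 - 11*v + 24)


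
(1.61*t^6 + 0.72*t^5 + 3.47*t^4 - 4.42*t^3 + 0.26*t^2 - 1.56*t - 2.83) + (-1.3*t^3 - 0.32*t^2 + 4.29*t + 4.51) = 1.61*t^6 + 0.72*t^5 + 3.47*t^4 - 5.72*t^3 - 0.06*t^2 + 2.73*t + 1.68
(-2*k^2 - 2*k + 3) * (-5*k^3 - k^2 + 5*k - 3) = 10*k^5 + 12*k^4 - 23*k^3 - 7*k^2 + 21*k - 9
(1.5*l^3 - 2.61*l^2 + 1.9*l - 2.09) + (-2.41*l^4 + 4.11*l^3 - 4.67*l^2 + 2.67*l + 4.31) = -2.41*l^4 + 5.61*l^3 - 7.28*l^2 + 4.57*l + 2.22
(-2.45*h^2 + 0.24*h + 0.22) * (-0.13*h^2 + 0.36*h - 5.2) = 0.3185*h^4 - 0.9132*h^3 + 12.7978*h^2 - 1.1688*h - 1.144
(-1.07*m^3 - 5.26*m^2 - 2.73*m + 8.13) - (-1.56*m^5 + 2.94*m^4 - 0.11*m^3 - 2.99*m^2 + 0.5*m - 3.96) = 1.56*m^5 - 2.94*m^4 - 0.96*m^3 - 2.27*m^2 - 3.23*m + 12.09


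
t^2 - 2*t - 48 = (t - 8)*(t + 6)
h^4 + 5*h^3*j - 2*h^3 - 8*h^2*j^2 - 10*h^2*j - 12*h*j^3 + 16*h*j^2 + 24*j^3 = (h - 2)*(h - 2*j)*(h + j)*(h + 6*j)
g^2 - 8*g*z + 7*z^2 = (g - 7*z)*(g - z)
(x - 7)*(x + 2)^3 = x^4 - x^3 - 30*x^2 - 76*x - 56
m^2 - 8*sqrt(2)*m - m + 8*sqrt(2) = (m - 1)*(m - 8*sqrt(2))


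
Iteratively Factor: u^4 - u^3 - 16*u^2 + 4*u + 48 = (u - 2)*(u^3 + u^2 - 14*u - 24) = (u - 2)*(u + 2)*(u^2 - u - 12) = (u - 4)*(u - 2)*(u + 2)*(u + 3)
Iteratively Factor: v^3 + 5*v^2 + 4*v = (v + 4)*(v^2 + v) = (v + 1)*(v + 4)*(v)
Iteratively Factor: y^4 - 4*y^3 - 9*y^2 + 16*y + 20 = (y - 2)*(y^3 - 2*y^2 - 13*y - 10) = (y - 2)*(y + 2)*(y^2 - 4*y - 5) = (y - 2)*(y + 1)*(y + 2)*(y - 5)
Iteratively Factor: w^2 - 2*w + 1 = (w - 1)*(w - 1)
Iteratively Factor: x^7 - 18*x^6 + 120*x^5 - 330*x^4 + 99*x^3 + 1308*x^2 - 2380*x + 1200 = (x - 3)*(x^6 - 15*x^5 + 75*x^4 - 105*x^3 - 216*x^2 + 660*x - 400) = (x - 3)*(x + 2)*(x^5 - 17*x^4 + 109*x^3 - 323*x^2 + 430*x - 200) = (x - 3)*(x - 2)*(x + 2)*(x^4 - 15*x^3 + 79*x^2 - 165*x + 100) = (x - 5)*(x - 3)*(x - 2)*(x + 2)*(x^3 - 10*x^2 + 29*x - 20) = (x - 5)^2*(x - 3)*(x - 2)*(x + 2)*(x^2 - 5*x + 4) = (x - 5)^2*(x - 3)*(x - 2)*(x - 1)*(x + 2)*(x - 4)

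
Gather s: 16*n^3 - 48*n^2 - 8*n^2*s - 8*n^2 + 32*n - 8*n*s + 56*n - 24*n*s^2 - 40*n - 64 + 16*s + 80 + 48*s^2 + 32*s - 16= 16*n^3 - 56*n^2 + 48*n + s^2*(48 - 24*n) + s*(-8*n^2 - 8*n + 48)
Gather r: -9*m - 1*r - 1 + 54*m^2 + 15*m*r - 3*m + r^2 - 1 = 54*m^2 - 12*m + r^2 + r*(15*m - 1) - 2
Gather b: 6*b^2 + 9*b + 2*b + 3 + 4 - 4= 6*b^2 + 11*b + 3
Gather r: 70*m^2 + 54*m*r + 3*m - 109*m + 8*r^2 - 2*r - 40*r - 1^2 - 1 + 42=70*m^2 - 106*m + 8*r^2 + r*(54*m - 42) + 40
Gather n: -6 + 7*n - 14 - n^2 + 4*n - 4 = -n^2 + 11*n - 24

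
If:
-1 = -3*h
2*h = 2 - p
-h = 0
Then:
No Solution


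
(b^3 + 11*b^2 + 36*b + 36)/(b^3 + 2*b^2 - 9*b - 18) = (b + 6)/(b - 3)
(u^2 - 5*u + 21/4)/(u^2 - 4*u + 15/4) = (2*u - 7)/(2*u - 5)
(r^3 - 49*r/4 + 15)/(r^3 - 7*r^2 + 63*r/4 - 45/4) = (r + 4)/(r - 3)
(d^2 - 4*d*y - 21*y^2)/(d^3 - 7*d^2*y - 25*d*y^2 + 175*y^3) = (-d - 3*y)/(-d^2 + 25*y^2)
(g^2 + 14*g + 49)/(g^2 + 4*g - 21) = (g + 7)/(g - 3)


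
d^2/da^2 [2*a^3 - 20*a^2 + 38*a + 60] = 12*a - 40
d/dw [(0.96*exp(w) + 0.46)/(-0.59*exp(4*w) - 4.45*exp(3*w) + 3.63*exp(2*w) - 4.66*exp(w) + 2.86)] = (1.6992*exp(4*w) + 9.6296*exp(3*w) + 2.6562*exp(2*w) - 3.3396*exp(w) + 4.8892)*exp(w)/(0.3481*exp(8*w) + 5.251*exp(7*w) + 15.5191*exp(6*w) - 26.8082*exp(5*w) + 51.2761*exp(4*w) - 59.2856*exp(3*w) + 42.4792*exp(2*w) - 26.6552*exp(w) + 8.1796)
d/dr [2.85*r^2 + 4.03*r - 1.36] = 5.7*r + 4.03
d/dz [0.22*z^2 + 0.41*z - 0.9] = 0.44*z + 0.41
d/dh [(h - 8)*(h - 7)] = 2*h - 15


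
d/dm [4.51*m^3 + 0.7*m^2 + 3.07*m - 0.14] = 13.53*m^2 + 1.4*m + 3.07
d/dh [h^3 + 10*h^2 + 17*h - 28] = 3*h^2 + 20*h + 17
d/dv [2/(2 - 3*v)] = 6/(3*v - 2)^2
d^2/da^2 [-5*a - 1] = 0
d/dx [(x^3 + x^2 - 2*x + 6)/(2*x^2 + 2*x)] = (x^4 + 2*x^3 + 3*x^2 - 12*x - 6)/(2*x^2*(x^2 + 2*x + 1))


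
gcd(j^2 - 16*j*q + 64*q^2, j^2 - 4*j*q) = 1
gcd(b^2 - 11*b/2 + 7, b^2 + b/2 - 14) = b - 7/2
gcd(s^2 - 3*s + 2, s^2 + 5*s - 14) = s - 2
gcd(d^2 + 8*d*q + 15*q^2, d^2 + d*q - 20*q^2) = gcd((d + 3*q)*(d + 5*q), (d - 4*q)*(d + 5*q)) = d + 5*q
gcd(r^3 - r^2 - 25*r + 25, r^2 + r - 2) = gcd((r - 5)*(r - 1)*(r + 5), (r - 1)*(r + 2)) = r - 1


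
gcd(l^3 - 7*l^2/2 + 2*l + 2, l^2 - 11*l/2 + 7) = l - 2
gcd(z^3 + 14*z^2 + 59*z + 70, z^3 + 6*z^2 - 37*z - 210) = z^2 + 12*z + 35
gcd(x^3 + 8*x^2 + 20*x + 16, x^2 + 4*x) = x + 4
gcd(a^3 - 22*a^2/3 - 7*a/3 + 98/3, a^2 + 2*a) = a + 2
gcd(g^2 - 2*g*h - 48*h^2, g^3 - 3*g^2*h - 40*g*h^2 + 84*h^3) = g + 6*h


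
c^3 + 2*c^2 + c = c*(c + 1)^2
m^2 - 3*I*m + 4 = (m - 4*I)*(m + I)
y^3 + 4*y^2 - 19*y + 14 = (y - 2)*(y - 1)*(y + 7)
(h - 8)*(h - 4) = h^2 - 12*h + 32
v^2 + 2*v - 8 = (v - 2)*(v + 4)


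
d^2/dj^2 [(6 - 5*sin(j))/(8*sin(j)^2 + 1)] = (2880*sin(j)^5 - 1536*sin(j)^4 + 2496*sin(j)^2 - 2015*sin(j) + 1020*sin(3*j) - 160*sin(5*j) - 96)/(8*sin(j)^2 + 1)^3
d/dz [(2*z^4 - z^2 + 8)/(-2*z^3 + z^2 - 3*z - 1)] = (2*z*(1 - 4*z^2)*(2*z^3 - z^2 + 3*z + 1) + (6*z^2 - 2*z + 3)*(2*z^4 - z^2 + 8))/(2*z^3 - z^2 + 3*z + 1)^2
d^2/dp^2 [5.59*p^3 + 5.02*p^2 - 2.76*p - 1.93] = 33.54*p + 10.04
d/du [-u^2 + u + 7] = 1 - 2*u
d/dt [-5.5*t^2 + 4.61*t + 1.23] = 4.61 - 11.0*t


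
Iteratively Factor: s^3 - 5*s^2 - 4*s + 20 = (s - 5)*(s^2 - 4) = (s - 5)*(s + 2)*(s - 2)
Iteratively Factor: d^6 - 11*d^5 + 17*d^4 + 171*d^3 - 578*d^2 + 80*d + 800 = (d - 2)*(d^5 - 9*d^4 - d^3 + 169*d^2 - 240*d - 400) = (d - 5)*(d - 2)*(d^4 - 4*d^3 - 21*d^2 + 64*d + 80) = (d - 5)*(d - 2)*(d + 1)*(d^3 - 5*d^2 - 16*d + 80) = (d - 5)*(d - 4)*(d - 2)*(d + 1)*(d^2 - d - 20) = (d - 5)^2*(d - 4)*(d - 2)*(d + 1)*(d + 4)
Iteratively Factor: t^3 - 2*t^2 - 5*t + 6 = (t + 2)*(t^2 - 4*t + 3) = (t - 1)*(t + 2)*(t - 3)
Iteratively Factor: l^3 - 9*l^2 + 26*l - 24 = (l - 2)*(l^2 - 7*l + 12) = (l - 4)*(l - 2)*(l - 3)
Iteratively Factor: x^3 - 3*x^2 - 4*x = (x)*(x^2 - 3*x - 4) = x*(x - 4)*(x + 1)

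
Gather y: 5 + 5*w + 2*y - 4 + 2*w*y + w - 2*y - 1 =2*w*y + 6*w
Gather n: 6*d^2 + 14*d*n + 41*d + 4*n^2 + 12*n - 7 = 6*d^2 + 41*d + 4*n^2 + n*(14*d + 12) - 7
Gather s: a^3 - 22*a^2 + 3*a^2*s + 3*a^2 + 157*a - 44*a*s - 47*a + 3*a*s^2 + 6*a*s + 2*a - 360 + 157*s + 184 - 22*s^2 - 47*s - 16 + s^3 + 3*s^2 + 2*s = a^3 - 19*a^2 + 112*a + s^3 + s^2*(3*a - 19) + s*(3*a^2 - 38*a + 112) - 192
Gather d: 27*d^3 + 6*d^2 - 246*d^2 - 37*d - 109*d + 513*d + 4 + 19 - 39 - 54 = 27*d^3 - 240*d^2 + 367*d - 70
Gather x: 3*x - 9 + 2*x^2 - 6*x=2*x^2 - 3*x - 9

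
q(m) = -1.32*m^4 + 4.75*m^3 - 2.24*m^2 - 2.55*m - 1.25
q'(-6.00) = 1677.81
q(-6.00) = -2803.31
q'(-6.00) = 1677.81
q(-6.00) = -2803.31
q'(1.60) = 5.14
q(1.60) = -0.26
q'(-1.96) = 100.73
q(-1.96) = -60.10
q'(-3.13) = 312.99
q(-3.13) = -287.56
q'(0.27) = -2.82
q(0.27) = -2.02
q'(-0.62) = 6.96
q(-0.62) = -1.86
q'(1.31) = 4.17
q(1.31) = -1.64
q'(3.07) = -34.77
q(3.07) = -10.01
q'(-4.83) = 946.47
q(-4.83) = -1294.81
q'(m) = -5.28*m^3 + 14.25*m^2 - 4.48*m - 2.55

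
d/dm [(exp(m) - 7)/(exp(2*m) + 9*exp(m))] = (-exp(2*m) + 14*exp(m) + 63)*exp(-m)/(exp(2*m) + 18*exp(m) + 81)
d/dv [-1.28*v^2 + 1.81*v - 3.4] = 1.81 - 2.56*v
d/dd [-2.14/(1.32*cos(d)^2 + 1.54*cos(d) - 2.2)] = -(5.6496*cos(d) + 3.2956)*sin(d)/(1.32*cos(d)^2 + 1.54*cos(d) - 2.2)^2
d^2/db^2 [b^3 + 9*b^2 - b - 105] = 6*b + 18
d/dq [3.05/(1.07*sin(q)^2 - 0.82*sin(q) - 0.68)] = (2.501 - 6.527*sin(q))*cos(q)/(-1.07*sin(q)^2 + 0.82*sin(q) + 0.68)^2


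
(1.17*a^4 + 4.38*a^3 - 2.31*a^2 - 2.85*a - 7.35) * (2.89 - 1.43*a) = -1.6731*a^5 - 2.8821*a^4 + 15.9615*a^3 - 2.6004*a^2 + 2.274*a - 21.2415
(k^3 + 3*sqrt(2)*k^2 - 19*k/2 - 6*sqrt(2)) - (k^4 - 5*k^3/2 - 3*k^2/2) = -k^4 + 7*k^3/2 + 3*k^2/2 + 3*sqrt(2)*k^2 - 19*k/2 - 6*sqrt(2)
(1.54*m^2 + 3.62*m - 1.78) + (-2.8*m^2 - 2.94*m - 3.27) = -1.26*m^2 + 0.68*m - 5.05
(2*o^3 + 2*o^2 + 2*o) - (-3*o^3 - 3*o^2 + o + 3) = 5*o^3 + 5*o^2 + o - 3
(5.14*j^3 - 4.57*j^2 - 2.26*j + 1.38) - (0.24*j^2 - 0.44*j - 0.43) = 5.14*j^3 - 4.81*j^2 - 1.82*j + 1.81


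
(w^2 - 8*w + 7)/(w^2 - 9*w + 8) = (w - 7)/(w - 8)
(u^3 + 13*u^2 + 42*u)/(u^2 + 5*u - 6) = u*(u + 7)/(u - 1)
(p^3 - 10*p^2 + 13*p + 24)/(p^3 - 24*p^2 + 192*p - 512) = (p^2 - 2*p - 3)/(p^2 - 16*p + 64)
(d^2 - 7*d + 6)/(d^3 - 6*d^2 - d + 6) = 1/(d + 1)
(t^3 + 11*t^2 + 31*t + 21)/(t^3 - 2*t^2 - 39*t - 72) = (t^2 + 8*t + 7)/(t^2 - 5*t - 24)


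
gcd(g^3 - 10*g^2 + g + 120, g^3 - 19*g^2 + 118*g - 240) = g^2 - 13*g + 40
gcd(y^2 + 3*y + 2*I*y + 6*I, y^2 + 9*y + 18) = y + 3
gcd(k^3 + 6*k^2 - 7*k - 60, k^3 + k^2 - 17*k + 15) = k^2 + 2*k - 15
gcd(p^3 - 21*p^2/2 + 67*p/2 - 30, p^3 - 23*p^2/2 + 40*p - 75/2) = p^2 - 13*p/2 + 15/2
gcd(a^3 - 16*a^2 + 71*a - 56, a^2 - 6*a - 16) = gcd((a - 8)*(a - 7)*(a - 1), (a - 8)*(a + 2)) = a - 8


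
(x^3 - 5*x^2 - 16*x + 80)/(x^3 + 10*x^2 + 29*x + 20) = (x^2 - 9*x + 20)/(x^2 + 6*x + 5)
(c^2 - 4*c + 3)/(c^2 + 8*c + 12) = (c^2 - 4*c + 3)/(c^2 + 8*c + 12)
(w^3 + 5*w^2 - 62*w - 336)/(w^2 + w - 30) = (w^2 - w - 56)/(w - 5)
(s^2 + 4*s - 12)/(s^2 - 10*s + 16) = (s + 6)/(s - 8)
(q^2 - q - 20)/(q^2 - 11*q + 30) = (q + 4)/(q - 6)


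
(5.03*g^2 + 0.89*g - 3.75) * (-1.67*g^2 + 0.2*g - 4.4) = -8.4001*g^4 - 0.4803*g^3 - 15.6915*g^2 - 4.666*g + 16.5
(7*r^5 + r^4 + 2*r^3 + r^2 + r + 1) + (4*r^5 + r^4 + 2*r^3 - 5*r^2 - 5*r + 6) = 11*r^5 + 2*r^4 + 4*r^3 - 4*r^2 - 4*r + 7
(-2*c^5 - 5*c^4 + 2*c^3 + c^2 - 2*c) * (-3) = 6*c^5 + 15*c^4 - 6*c^3 - 3*c^2 + 6*c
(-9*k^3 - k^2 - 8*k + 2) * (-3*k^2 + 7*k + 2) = 27*k^5 - 60*k^4 - k^3 - 64*k^2 - 2*k + 4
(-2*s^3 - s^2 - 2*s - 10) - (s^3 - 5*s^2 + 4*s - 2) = -3*s^3 + 4*s^2 - 6*s - 8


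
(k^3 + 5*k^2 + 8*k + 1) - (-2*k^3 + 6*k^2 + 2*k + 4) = 3*k^3 - k^2 + 6*k - 3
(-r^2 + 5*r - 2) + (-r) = -r^2 + 4*r - 2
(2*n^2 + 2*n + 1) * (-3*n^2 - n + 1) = -6*n^4 - 8*n^3 - 3*n^2 + n + 1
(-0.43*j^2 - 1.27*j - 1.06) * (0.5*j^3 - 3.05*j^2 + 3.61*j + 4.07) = -0.215*j^5 + 0.6765*j^4 + 1.7912*j^3 - 3.1018*j^2 - 8.9955*j - 4.3142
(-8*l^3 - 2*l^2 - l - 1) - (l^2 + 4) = -8*l^3 - 3*l^2 - l - 5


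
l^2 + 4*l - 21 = (l - 3)*(l + 7)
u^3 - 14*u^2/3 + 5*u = u*(u - 3)*(u - 5/3)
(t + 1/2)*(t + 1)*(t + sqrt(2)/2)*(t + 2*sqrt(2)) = t^4 + 3*t^3/2 + 5*sqrt(2)*t^3/2 + 5*t^2/2 + 15*sqrt(2)*t^2/4 + 5*sqrt(2)*t/4 + 3*t + 1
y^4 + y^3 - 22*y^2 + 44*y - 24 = (y - 2)^2*(y - 1)*(y + 6)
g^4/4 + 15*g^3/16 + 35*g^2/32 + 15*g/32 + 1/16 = (g/4 + 1/2)*(g + 1/4)*(g + 1/2)*(g + 1)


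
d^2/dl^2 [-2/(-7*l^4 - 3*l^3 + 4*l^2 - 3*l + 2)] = 4*((-42*l^2 - 9*l + 4)*(7*l^4 + 3*l^3 - 4*l^2 + 3*l - 2) + (28*l^3 + 9*l^2 - 8*l + 3)^2)/(7*l^4 + 3*l^3 - 4*l^2 + 3*l - 2)^3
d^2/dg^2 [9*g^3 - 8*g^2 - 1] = 54*g - 16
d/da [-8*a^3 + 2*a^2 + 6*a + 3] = -24*a^2 + 4*a + 6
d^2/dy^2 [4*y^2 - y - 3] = 8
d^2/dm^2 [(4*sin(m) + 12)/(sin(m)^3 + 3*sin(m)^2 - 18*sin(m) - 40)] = 4*(-4*sin(m)^7 - 36*sin(m)^6 - 174*sin(m)^5 - 520*sin(m)^4 - 1116*sin(m)^3 - 1374*sin(m)^2 + 1028*sin(m) + 1224)/(sin(m)^3 + 3*sin(m)^2 - 18*sin(m) - 40)^3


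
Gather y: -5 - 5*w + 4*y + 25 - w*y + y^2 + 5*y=-5*w + y^2 + y*(9 - w) + 20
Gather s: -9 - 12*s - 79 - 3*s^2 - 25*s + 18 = -3*s^2 - 37*s - 70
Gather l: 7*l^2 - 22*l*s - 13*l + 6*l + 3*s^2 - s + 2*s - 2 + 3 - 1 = 7*l^2 + l*(-22*s - 7) + 3*s^2 + s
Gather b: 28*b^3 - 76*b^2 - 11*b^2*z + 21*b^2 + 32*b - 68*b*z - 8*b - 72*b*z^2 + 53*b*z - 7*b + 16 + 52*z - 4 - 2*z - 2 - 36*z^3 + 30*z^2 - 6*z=28*b^3 + b^2*(-11*z - 55) + b*(-72*z^2 - 15*z + 17) - 36*z^3 + 30*z^2 + 44*z + 10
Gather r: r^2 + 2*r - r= r^2 + r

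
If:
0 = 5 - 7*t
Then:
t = 5/7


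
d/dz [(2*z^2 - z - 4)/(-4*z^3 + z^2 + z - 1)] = ((1 - 4*z)*(4*z^3 - z^2 - z + 1) + (-12*z^2 + 2*z + 1)*(-2*z^2 + z + 4))/(4*z^3 - z^2 - z + 1)^2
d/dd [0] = 0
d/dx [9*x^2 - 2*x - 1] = 18*x - 2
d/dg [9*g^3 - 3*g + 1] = 27*g^2 - 3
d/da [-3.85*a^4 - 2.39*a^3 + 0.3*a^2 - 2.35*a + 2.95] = -15.4*a^3 - 7.17*a^2 + 0.6*a - 2.35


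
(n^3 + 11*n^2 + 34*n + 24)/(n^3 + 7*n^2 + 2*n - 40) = (n^2 + 7*n + 6)/(n^2 + 3*n - 10)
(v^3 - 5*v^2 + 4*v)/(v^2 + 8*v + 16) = v*(v^2 - 5*v + 4)/(v^2 + 8*v + 16)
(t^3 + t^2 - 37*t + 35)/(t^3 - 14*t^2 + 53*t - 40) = (t + 7)/(t - 8)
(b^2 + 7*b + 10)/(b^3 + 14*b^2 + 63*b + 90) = (b + 2)/(b^2 + 9*b + 18)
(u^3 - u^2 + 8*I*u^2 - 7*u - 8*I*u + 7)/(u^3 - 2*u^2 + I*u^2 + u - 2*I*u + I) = (u + 7*I)/(u - 1)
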